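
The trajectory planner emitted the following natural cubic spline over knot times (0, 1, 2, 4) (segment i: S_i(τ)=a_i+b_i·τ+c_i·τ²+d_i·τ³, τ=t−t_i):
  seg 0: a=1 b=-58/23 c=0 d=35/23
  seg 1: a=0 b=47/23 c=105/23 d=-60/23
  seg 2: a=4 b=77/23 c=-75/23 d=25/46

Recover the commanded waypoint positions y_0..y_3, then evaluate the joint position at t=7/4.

y_0=1 y_1=0 y_2=4 y_3=2
S(7/4) = 3

y_0 = S_0(0) = a_0 = 1
y_1 = S_1(0) = a_1 = 0
y_2 = S_2(0) = a_2 = 4
y_3 = S_2(2) = 2
t_q=7/4 is in segment 1 (τ=3/4); S_1(τ)=3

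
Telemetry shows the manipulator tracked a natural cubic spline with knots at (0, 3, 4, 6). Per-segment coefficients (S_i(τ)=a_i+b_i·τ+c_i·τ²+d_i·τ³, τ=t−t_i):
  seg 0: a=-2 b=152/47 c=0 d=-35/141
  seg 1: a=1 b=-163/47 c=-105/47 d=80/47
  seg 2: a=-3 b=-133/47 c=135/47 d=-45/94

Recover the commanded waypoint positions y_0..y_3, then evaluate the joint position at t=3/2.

y_0 = S_0(0) = a_0 = -2
y_1 = S_1(0) = a_1 = 1
y_2 = S_2(0) = a_2 = -3
y_3 = S_2(2) = -1
t_q=3/2 is in segment 0 (τ=3/2); S_0(τ)=757/376

y_0=-2 y_1=1 y_2=-3 y_3=-1
S(3/2) = 757/376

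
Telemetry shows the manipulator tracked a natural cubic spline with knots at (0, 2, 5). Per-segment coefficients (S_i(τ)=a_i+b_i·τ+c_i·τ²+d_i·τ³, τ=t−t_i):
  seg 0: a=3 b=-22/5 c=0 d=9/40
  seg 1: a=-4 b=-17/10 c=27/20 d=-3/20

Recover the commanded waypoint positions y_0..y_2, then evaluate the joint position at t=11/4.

y_0 = S_0(0) = a_0 = 3
y_1 = S_1(0) = a_1 = -4
y_2 = S_1(3) = -1
t_q=11/4 is in segment 1 (τ=3/4); S_1(τ)=-5861/1280

y_0=3 y_1=-4 y_2=-1
S(11/4) = -5861/1280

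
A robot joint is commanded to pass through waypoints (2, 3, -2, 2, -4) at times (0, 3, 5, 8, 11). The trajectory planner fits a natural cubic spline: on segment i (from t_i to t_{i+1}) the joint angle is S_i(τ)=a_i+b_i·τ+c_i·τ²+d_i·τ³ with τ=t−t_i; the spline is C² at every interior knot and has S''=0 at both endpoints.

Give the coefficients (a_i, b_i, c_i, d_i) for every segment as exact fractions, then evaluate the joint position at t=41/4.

Δ: Δ0=1/3, Δ1=-5/2, Δ2=4/3, Δ3=-2
row 1: diag=10, rhs=-17; c'=1/5, d'=-17/10
row 2: denom=10−2·1/5=48/5; d'=(23−2·-17/10)/(48/5)=11/4
row 3: denom=12−3·5/16=177/16; d'=(-20−3·11/4)/(177/16)=-452/177
back: M3=-452/177
back: M2=11/4−5/16·-452/177=628/177
back: M1=-17/10−1/5·628/177=-853/354
M: M0=0, M1=-853/354, M2=628/177, M3=-452/177, M4=0
seg 0: a=2, c=M0/2=0, d=(M1−M0)/(6·3)=-853/6372, b=Δ0−h0·(2M0+M1)/6=363/236
seg 1: a=3, c=M1/2=-853/708, d=(M2−M1)/(6·2)=703/1416, b=Δ1−h1·(2M1+M2)/6=-245/118
seg 2: a=-2, c=M2/2=314/177, d=(M3−M2)/(6·3)=-20/59, b=Δ2−h2·(2M2+M3)/6=-166/177
seg 3: a=2, c=M3/2=-226/177, d=(M4−M3)/(6·3)=226/1593, b=Δ3−h3·(2M3+M4)/6=98/177
t_q=41/4 → seg 3, τ=9/4; S=2+98/177·τ+-226/177·τ²+226/1593·τ³=-3025/1888

  seg 0: a=2 b=363/236 c=0 d=-853/6372
  seg 1: a=3 b=-245/118 c=-853/708 d=703/1416
  seg 2: a=-2 b=-166/177 c=314/177 d=-20/59
  seg 3: a=2 b=98/177 c=-226/177 d=226/1593
S(41/4) = -3025/1888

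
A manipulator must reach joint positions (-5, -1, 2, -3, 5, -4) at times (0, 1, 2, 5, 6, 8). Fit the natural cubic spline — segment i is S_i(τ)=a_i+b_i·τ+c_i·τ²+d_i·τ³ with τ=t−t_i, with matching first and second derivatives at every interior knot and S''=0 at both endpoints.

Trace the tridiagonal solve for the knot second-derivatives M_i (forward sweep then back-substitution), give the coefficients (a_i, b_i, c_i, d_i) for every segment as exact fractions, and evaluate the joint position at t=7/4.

Δ: Δ0=4, Δ1=3, Δ2=-5/3, Δ3=8, Δ4=-9/2
row 1: diag=4, rhs=-6; c'=1/4, d'=-3/2
row 2: denom=8−1·1/4=31/4; d'=(-28−1·-3/2)/(31/4)=-106/31
row 3: denom=8−3·12/31=212/31; d'=(58−3·-106/31)/(212/31)=529/53
row 4: denom=6−1·31/212=1241/212; d'=(-75−1·529/53)/(1241/212)=-18016/1241
back: M4=-18016/1241
back: M3=529/53−31/212·-18016/1241=15021/1241
back: M2=-106/31−12/31·15021/1241=-10058/1241
back: M1=-3/2−1/4·-10058/1241=653/1241
M: M0=0, M1=653/1241, M2=-10058/1241, M3=15021/1241, M4=-18016/1241, M5=0
seg 0: a=-5, c=M0/2=0, d=(M1−M0)/(6·1)=653/7446, b=Δ0−h0·(2M0+M1)/6=29131/7446
seg 1: a=-1, c=M1/2=653/2482, d=(M2−M1)/(6·1)=-10711/7446, b=Δ1−h1·(2M1+M2)/6=15545/3723
seg 2: a=2, c=M2/2=-5029/1241, d=(M3−M2)/(6·3)=25079/22338, b=Δ2−h2·(2M2+M3)/6=2875/7446
seg 3: a=-3, c=M3/2=15021/2482, d=(M4−M3)/(6·1)=-33037/7446, b=Δ3−h3·(2M3+M4)/6=23771/3723
seg 4: a=5, c=M4/2=-9008/1241, d=(M5−M4)/(6·2)=4504/3723, b=Δ4−h4·(2M4+M5)/6=38557/7446
t_q=7/4 → seg 1, τ=3/4; S=-1+15545/3723·τ+653/2482·τ²+-10711/7446·τ³=265701/158848

  seg 0: a=-5 b=29131/7446 c=0 d=653/7446
  seg 1: a=-1 b=15545/3723 c=653/2482 d=-10711/7446
  seg 2: a=2 b=2875/7446 c=-5029/1241 d=25079/22338
  seg 3: a=-3 b=23771/3723 c=15021/2482 d=-33037/7446
  seg 4: a=5 b=38557/7446 c=-9008/1241 d=4504/3723
S(7/4) = 265701/158848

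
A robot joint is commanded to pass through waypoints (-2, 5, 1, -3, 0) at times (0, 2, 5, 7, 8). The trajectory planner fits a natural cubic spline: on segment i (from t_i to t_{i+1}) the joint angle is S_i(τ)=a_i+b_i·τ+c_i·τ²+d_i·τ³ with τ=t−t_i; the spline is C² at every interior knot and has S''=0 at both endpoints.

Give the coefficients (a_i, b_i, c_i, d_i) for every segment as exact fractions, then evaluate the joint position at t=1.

Δ: Δ0=7/2, Δ1=-4/3, Δ2=-2, Δ3=3
row 1: diag=10, rhs=-29; c'=3/10, d'=-29/10
row 2: denom=10−3·3/10=91/10; d'=(-4−3·-29/10)/(91/10)=47/91
row 3: denom=6−2·20/91=506/91; d'=(30−2·47/91)/(506/91)=1318/253
back: M3=1318/253
back: M2=47/91−20/91·1318/253=-159/253
back: M1=-29/10−3/10·-159/253=-686/253
M: M0=0, M1=-686/253, M2=-159/253, M3=1318/253, M4=0
seg 0: a=-2, c=M0/2=0, d=(M1−M0)/(6·2)=-343/1518, b=Δ0−h0·(2M0+M1)/6=6685/1518
seg 1: a=5, c=M1/2=-343/253, d=(M2−M1)/(6·3)=527/4554, b=Δ1−h1·(2M1+M2)/6=2569/1518
seg 2: a=1, c=M2/2=-159/506, d=(M3−M2)/(6·2)=1477/3036, b=Δ2−h2·(2M2+M3)/6=-2518/759
seg 3: a=-3, c=M3/2=659/253, d=(M4−M3)/(6·1)=-659/759, b=Δ3−h3·(2M3+M4)/6=959/759
t_q=1 → seg 0, τ=1; S=-2+6685/1518·τ+0·τ²+-343/1518·τ³=551/253

  seg 0: a=-2 b=6685/1518 c=0 d=-343/1518
  seg 1: a=5 b=2569/1518 c=-343/253 d=527/4554
  seg 2: a=1 b=-2518/759 c=-159/506 d=1477/3036
  seg 3: a=-3 b=959/759 c=659/253 d=-659/759
S(1) = 551/253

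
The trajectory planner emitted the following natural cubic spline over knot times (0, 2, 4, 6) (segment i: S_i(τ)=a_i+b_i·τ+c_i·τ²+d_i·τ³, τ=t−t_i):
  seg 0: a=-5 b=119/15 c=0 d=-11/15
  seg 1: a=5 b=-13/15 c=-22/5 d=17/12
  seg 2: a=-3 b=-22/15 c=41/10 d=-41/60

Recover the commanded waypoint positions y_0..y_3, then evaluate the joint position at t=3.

y_0 = S_0(0) = a_0 = -5
y_1 = S_1(0) = a_1 = 5
y_2 = S_2(0) = a_2 = -3
y_3 = S_2(2) = 5
t_q=3 is in segment 1 (τ=1); S_1(τ)=23/20

y_0=-5 y_1=5 y_2=-3 y_3=5
S(3) = 23/20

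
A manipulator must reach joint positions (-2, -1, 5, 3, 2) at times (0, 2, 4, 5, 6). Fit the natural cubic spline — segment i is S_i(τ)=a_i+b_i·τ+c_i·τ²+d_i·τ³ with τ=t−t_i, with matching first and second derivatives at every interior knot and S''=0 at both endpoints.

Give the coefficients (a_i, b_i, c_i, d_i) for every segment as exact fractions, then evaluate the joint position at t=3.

Δ: Δ0=1/2, Δ1=3, Δ2=-2, Δ3=-1
row 1: diag=8, rhs=15; c'=1/4, d'=15/8
row 2: denom=6−2·1/4=11/2; d'=(-30−2·15/8)/(11/2)=-135/22
row 3: denom=4−1·2/11=42/11; d'=(6−1·-135/22)/(42/11)=89/28
back: M3=89/28
back: M2=-135/22−2/11·89/28=-47/7
back: M1=15/8−1/4·-47/7=199/56
M: M0=0, M1=199/56, M2=-47/7, M3=89/28, M4=0
seg 0: a=-2, c=M0/2=0, d=(M1−M0)/(6·2)=199/672, b=Δ0−h0·(2M0+M1)/6=-115/168
seg 1: a=-1, c=M1/2=199/112, d=(M2−M1)/(6·2)=-575/672, b=Δ1−h1·(2M1+M2)/6=241/84
seg 2: a=5, c=M2/2=-47/14, d=(M3−M2)/(6·1)=277/168, b=Δ2−h2·(2M2+M3)/6=-7/24
seg 3: a=3, c=M3/2=89/56, d=(M4−M3)/(6·1)=-89/168, b=Δ3−h3·(2M3+M4)/6=-173/84
t_q=3 → seg 1, τ=1; S=-1+241/84·τ+199/112·τ²+-575/672·τ³=625/224

  seg 0: a=-2 b=-115/168 c=0 d=199/672
  seg 1: a=-1 b=241/84 c=199/112 d=-575/672
  seg 2: a=5 b=-7/24 c=-47/14 d=277/168
  seg 3: a=3 b=-173/84 c=89/56 d=-89/168
S(3) = 625/224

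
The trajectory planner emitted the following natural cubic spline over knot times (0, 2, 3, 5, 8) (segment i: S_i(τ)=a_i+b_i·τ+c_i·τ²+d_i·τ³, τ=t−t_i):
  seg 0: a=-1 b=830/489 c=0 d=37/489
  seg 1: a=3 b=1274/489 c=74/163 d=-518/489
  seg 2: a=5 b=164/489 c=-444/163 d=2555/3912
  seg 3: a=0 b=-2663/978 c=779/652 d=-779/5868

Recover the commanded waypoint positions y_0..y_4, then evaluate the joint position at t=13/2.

y_0=-1 y_1=3 y_2=5 y_3=0 y_4=-1
S(13/2) = -9619/5216

y_0 = S_0(0) = a_0 = -1
y_1 = S_1(0) = a_1 = 3
y_2 = S_2(0) = a_2 = 5
y_3 = S_3(0) = a_3 = 0
y_4 = S_3(3) = -1
t_q=13/2 is in segment 3 (τ=3/2); S_3(τ)=-9619/5216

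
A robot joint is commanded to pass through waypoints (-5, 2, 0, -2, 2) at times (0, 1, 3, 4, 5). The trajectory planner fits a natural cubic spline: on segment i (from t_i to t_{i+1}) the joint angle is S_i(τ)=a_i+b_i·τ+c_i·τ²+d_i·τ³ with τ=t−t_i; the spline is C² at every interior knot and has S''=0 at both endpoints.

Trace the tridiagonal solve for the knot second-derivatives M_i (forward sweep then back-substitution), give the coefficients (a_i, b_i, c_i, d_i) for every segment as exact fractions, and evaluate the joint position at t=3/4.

  seg 0: a=-5 b=509/61 c=0 d=-82/61
  seg 1: a=2 b=263/61 c=-246/61 d=42/61
  seg 2: a=0 b=-217/61 c=6/61 d=89/61
  seg 3: a=-2 b=62/61 c=273/61 d=-91/61
S(3/4) = 1349/1952

Δ: Δ0=7, Δ1=-1, Δ2=-2, Δ3=4
row 1: diag=6, rhs=-48; c'=1/3, d'=-8
row 2: denom=6−2·1/3=16/3; d'=(-6−2·-8)/(16/3)=15/8
row 3: denom=4−1·3/16=61/16; d'=(36−1·15/8)/(61/16)=546/61
back: M3=546/61
back: M2=15/8−3/16·546/61=12/61
back: M1=-8−1/3·12/61=-492/61
M: M0=0, M1=-492/61, M2=12/61, M3=546/61, M4=0
seg 0: a=-5, c=M0/2=0, d=(M1−M0)/(6·1)=-82/61, b=Δ0−h0·(2M0+M1)/6=509/61
seg 1: a=2, c=M1/2=-246/61, d=(M2−M1)/(6·2)=42/61, b=Δ1−h1·(2M1+M2)/6=263/61
seg 2: a=0, c=M2/2=6/61, d=(M3−M2)/(6·1)=89/61, b=Δ2−h2·(2M2+M3)/6=-217/61
seg 3: a=-2, c=M3/2=273/61, d=(M4−M3)/(6·1)=-91/61, b=Δ3−h3·(2M3+M4)/6=62/61
t_q=3/4 → seg 0, τ=3/4; S=-5+509/61·τ+0·τ²+-82/61·τ³=1349/1952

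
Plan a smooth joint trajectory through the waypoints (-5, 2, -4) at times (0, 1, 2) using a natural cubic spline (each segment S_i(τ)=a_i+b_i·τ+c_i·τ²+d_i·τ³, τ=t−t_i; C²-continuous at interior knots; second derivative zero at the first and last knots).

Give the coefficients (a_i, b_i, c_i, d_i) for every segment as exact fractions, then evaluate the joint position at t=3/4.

  seg 0: a=-5 b=41/4 c=0 d=-13/4
  seg 1: a=2 b=1/2 c=-39/4 d=13/4
S(3/4) = 337/256

Δ: Δ0=7, Δ1=-6
row 1: diag=4, rhs=-78; c'=1/4, d'=-39/2
back: M1=-39/2
M: M0=0, M1=-39/2, M2=0
seg 0: a=-5, c=M0/2=0, d=(M1−M0)/(6·1)=-13/4, b=Δ0−h0·(2M0+M1)/6=41/4
seg 1: a=2, c=M1/2=-39/4, d=(M2−M1)/(6·1)=13/4, b=Δ1−h1·(2M1+M2)/6=1/2
t_q=3/4 → seg 0, τ=3/4; S=-5+41/4·τ+0·τ²+-13/4·τ³=337/256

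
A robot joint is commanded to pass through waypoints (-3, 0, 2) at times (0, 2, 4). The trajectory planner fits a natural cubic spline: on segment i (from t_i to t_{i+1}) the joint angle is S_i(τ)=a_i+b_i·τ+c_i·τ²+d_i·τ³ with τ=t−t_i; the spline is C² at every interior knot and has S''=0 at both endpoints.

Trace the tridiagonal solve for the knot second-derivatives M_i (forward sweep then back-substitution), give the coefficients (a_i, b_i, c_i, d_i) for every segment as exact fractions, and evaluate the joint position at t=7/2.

  seg 0: a=-3 b=13/8 c=0 d=-1/32
  seg 1: a=0 b=5/4 c=-3/16 d=1/32
S(7/2) = 399/256

Δ: Δ0=3/2, Δ1=1
row 1: diag=8, rhs=-3; c'=1/4, d'=-3/8
back: M1=-3/8
M: M0=0, M1=-3/8, M2=0
seg 0: a=-3, c=M0/2=0, d=(M1−M0)/(6·2)=-1/32, b=Δ0−h0·(2M0+M1)/6=13/8
seg 1: a=0, c=M1/2=-3/16, d=(M2−M1)/(6·2)=1/32, b=Δ1−h1·(2M1+M2)/6=5/4
t_q=7/2 → seg 1, τ=3/2; S=0+5/4·τ+-3/16·τ²+1/32·τ³=399/256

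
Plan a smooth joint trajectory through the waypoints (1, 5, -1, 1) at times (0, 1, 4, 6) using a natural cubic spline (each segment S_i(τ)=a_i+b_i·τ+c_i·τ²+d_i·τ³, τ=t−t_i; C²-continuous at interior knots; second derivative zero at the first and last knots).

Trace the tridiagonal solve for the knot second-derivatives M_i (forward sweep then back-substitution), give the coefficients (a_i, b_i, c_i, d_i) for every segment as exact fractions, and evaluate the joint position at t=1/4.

Δ: Δ0=4, Δ1=-2, Δ2=1
row 1: diag=8, rhs=-36; c'=3/8, d'=-9/2
row 2: denom=10−3·3/8=71/8; d'=(18−3·-9/2)/(71/8)=252/71
back: M2=252/71
back: M1=-9/2−3/8·252/71=-414/71
M: M0=0, M1=-414/71, M2=252/71, M3=0
seg 0: a=1, c=M0/2=0, d=(M1−M0)/(6·1)=-69/71, b=Δ0−h0·(2M0+M1)/6=353/71
seg 1: a=5, c=M1/2=-207/71, d=(M2−M1)/(6·3)=37/71, b=Δ1−h1·(2M1+M2)/6=146/71
seg 2: a=-1, c=M2/2=126/71, d=(M3−M2)/(6·2)=-21/71, b=Δ2−h2·(2M2+M3)/6=-97/71
t_q=1/4 → seg 0, τ=1/4; S=1+353/71·τ+0·τ²+-69/71·τ³=10123/4544

  seg 0: a=1 b=353/71 c=0 d=-69/71
  seg 1: a=5 b=146/71 c=-207/71 d=37/71
  seg 2: a=-1 b=-97/71 c=126/71 d=-21/71
S(1/4) = 10123/4544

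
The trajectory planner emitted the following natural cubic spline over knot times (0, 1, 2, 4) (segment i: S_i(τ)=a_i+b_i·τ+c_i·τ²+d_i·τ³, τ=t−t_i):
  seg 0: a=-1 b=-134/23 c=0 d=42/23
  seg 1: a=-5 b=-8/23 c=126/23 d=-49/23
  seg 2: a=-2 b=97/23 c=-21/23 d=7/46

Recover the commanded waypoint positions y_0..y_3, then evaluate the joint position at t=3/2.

y_0 = S_0(0) = a_0 = -1
y_1 = S_1(0) = a_1 = -5
y_2 = S_2(0) = a_2 = -2
y_3 = S_2(2) = 4
t_q=3/2 is in segment 1 (τ=1/2); S_1(τ)=-749/184

y_0=-1 y_1=-5 y_2=-2 y_3=4
S(3/2) = -749/184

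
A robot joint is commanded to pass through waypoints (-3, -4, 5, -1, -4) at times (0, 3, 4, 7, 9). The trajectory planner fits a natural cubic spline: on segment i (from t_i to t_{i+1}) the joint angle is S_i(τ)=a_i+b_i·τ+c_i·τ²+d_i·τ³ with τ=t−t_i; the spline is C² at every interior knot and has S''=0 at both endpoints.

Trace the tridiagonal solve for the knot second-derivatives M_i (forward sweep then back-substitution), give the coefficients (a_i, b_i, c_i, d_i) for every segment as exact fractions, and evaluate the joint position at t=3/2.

  seg 0: a=-3 b=-5017/1116 c=0 d=4645/10044
  seg 1: a=-4 b=4459/558 c=4645/1116 d=-391/124
  seg 2: a=5 b=7651/1116 c=-1478/279 d=7853/10044
  seg 3: a=-1 b=-2131/558 c=647/372 d=-647/2232
S(3/2) = -8117/992

Δ: Δ0=-1/3, Δ1=9, Δ2=-2, Δ3=-3/2
row 1: diag=8, rhs=56; c'=1/8, d'=7
row 2: denom=8−1·1/8=63/8; d'=(-66−1·7)/(63/8)=-584/63
row 3: denom=10−3·8/21=62/7; d'=(3−3·-584/63)/(62/7)=647/186
back: M3=647/186
back: M2=-584/63−8/21·647/186=-2956/279
back: M1=7−1/8·-2956/279=4645/558
M: M0=0, M1=4645/558, M2=-2956/279, M3=647/186, M4=0
seg 0: a=-3, c=M0/2=0, d=(M1−M0)/(6·3)=4645/10044, b=Δ0−h0·(2M0+M1)/6=-5017/1116
seg 1: a=-4, c=M1/2=4645/1116, d=(M2−M1)/(6·1)=-391/124, b=Δ1−h1·(2M1+M2)/6=4459/558
seg 2: a=5, c=M2/2=-1478/279, d=(M3−M2)/(6·3)=7853/10044, b=Δ2−h2·(2M2+M3)/6=7651/1116
seg 3: a=-1, c=M3/2=647/372, d=(M4−M3)/(6·2)=-647/2232, b=Δ3−h3·(2M3+M4)/6=-2131/558
t_q=3/2 → seg 0, τ=3/2; S=-3+-5017/1116·τ+0·τ²+4645/10044·τ³=-8117/992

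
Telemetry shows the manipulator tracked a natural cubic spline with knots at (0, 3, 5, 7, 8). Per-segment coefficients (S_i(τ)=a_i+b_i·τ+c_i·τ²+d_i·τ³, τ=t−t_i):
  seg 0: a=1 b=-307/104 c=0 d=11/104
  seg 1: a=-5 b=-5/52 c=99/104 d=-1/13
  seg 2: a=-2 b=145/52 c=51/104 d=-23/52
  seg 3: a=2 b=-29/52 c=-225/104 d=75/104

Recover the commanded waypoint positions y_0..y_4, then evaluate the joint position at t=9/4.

y_0 = S_0(0) = a_0 = 1
y_1 = S_1(0) = a_1 = -5
y_2 = S_2(0) = a_2 = -2
y_3 = S_3(0) = a_3 = 2
y_4 = S_3(1) = 0
t_q=9/4 is in segment 0 (τ=9/4); S_0(τ)=-29533/6656

y_0=1 y_1=-5 y_2=-2 y_3=2 y_4=0
S(9/4) = -29533/6656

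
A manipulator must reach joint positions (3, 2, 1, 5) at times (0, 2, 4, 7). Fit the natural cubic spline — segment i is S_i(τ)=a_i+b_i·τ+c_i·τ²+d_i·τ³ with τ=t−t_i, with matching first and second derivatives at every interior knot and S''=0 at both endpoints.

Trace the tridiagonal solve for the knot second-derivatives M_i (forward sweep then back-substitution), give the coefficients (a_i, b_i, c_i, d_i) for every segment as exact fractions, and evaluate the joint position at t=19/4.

  seg 0: a=3 b=-23/57 c=0 d=-11/456
  seg 1: a=2 b=-79/114 c=-11/76 d=55/456
  seg 2: a=1 b=10/57 c=11/19 d=-11/171
S(19/4) = 1739/1216

Δ: Δ0=-1/2, Δ1=-1/2, Δ2=4/3
row 1: diag=8, rhs=0; c'=1/4, d'=0
row 2: denom=10−2·1/4=19/2; d'=(11−2·0)/(19/2)=22/19
back: M2=22/19
back: M1=0−1/4·22/19=-11/38
M: M0=0, M1=-11/38, M2=22/19, M3=0
seg 0: a=3, c=M0/2=0, d=(M1−M0)/(6·2)=-11/456, b=Δ0−h0·(2M0+M1)/6=-23/57
seg 1: a=2, c=M1/2=-11/76, d=(M2−M1)/(6·2)=55/456, b=Δ1−h1·(2M1+M2)/6=-79/114
seg 2: a=1, c=M2/2=11/19, d=(M3−M2)/(6·3)=-11/171, b=Δ2−h2·(2M2+M3)/6=10/57
t_q=19/4 → seg 2, τ=3/4; S=1+10/57·τ+11/19·τ²+-11/171·τ³=1739/1216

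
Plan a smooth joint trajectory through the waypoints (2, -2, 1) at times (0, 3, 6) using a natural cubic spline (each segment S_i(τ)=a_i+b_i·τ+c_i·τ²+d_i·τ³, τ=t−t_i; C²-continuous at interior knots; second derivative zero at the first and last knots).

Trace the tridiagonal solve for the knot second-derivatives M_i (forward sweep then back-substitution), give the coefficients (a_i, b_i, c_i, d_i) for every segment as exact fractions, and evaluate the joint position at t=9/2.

Δ: Δ0=-4/3, Δ1=1
row 1: diag=12, rhs=14; c'=1/4, d'=7/6
back: M1=7/6
M: M0=0, M1=7/6, M2=0
seg 0: a=2, c=M0/2=0, d=(M1−M0)/(6·3)=7/108, b=Δ0−h0·(2M0+M1)/6=-23/12
seg 1: a=-2, c=M1/2=7/12, d=(M2−M1)/(6·3)=-7/108, b=Δ1−h1·(2M1+M2)/6=-1/6
t_q=9/2 → seg 1, τ=3/2; S=-2+-1/6·τ+7/12·τ²+-7/108·τ³=-37/32

  seg 0: a=2 b=-23/12 c=0 d=7/108
  seg 1: a=-2 b=-1/6 c=7/12 d=-7/108
S(9/2) = -37/32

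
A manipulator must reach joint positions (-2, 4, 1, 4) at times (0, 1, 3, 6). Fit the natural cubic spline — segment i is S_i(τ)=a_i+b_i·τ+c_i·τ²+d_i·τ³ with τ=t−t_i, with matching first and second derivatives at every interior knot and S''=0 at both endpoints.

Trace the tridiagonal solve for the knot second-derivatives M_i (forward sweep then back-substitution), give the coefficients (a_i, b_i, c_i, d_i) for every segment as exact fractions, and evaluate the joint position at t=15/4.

Δ: Δ0=6, Δ1=-3/2, Δ2=1
row 1: diag=6, rhs=-45; c'=1/3, d'=-15/2
row 2: denom=10−2·1/3=28/3; d'=(15−2·-15/2)/(28/3)=45/14
back: M2=45/14
back: M1=-15/2−1/3·45/14=-60/7
M: M0=0, M1=-60/7, M2=45/14, M3=0
seg 0: a=-2, c=M0/2=0, d=(M1−M0)/(6·1)=-10/7, b=Δ0−h0·(2M0+M1)/6=52/7
seg 1: a=4, c=M1/2=-30/7, d=(M2−M1)/(6·2)=55/56, b=Δ1−h1·(2M1+M2)/6=22/7
seg 2: a=1, c=M2/2=45/28, d=(M3−M2)/(6·3)=-5/28, b=Δ2−h2·(2M2+M3)/6=-31/14
t_q=15/4 → seg 2, τ=3/4; S=1+-31/14·τ+45/28·τ²+-5/28·τ³=43/256

  seg 0: a=-2 b=52/7 c=0 d=-10/7
  seg 1: a=4 b=22/7 c=-30/7 d=55/56
  seg 2: a=1 b=-31/14 c=45/28 d=-5/28
S(15/4) = 43/256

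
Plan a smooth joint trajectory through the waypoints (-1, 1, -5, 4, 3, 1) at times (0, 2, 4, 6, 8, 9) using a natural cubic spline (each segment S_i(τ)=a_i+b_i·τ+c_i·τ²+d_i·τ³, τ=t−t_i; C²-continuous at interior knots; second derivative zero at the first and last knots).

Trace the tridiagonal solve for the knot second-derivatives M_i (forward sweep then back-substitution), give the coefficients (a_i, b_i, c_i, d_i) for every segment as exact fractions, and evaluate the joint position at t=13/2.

  seg 0: a=-1 b=413/153 c=0 d=-65/153
  seg 1: a=1 b=-367/153 c=-130/51 d=172/153
  seg 2: a=-5 b=137/153 c=214/51 d=-1465/1224
  seg 3: a=4 b=1015/306 c=-203/68 d=659/1224
  seg 4: a=3 b=-331/153 c=25/102 d=-25/306
S(13/2) = 16253/3264

Δ: Δ0=1, Δ1=-3, Δ2=9/2, Δ3=-1/2, Δ4=-2
row 1: diag=8, rhs=-24; c'=1/4, d'=-3
row 2: denom=8−2·1/4=15/2; d'=(45−2·-3)/(15/2)=34/5
row 3: denom=8−2·4/15=112/15; d'=(-30−2·34/5)/(112/15)=-327/56
row 4: denom=6−2·15/56=153/28; d'=(-9−2·-327/56)/(153/28)=25/51
back: M4=25/51
back: M3=-327/56−15/56·25/51=-203/34
back: M2=34/5−4/15·-203/34=428/51
back: M1=-3−1/4·428/51=-260/51
M: M0=0, M1=-260/51, M2=428/51, M3=-203/34, M4=25/51, M5=0
seg 0: a=-1, c=M0/2=0, d=(M1−M0)/(6·2)=-65/153, b=Δ0−h0·(2M0+M1)/6=413/153
seg 1: a=1, c=M1/2=-130/51, d=(M2−M1)/(6·2)=172/153, b=Δ1−h1·(2M1+M2)/6=-367/153
seg 2: a=-5, c=M2/2=214/51, d=(M3−M2)/(6·2)=-1465/1224, b=Δ2−h2·(2M2+M3)/6=137/153
seg 3: a=4, c=M3/2=-203/68, d=(M4−M3)/(6·2)=659/1224, b=Δ3−h3·(2M3+M4)/6=1015/306
seg 4: a=3, c=M4/2=25/102, d=(M5−M4)/(6·1)=-25/306, b=Δ4−h4·(2M4+M5)/6=-331/153
t_q=13/2 → seg 3, τ=1/2; S=4+1015/306·τ+-203/68·τ²+659/1224·τ³=16253/3264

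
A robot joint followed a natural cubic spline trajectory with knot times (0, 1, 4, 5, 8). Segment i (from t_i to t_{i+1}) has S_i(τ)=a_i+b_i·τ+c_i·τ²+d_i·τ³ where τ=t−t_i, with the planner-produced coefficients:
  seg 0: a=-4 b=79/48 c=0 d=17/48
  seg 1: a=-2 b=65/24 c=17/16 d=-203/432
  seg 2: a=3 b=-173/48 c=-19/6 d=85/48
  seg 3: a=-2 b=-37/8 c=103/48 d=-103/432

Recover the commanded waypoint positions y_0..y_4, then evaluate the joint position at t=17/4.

y_0 = S_0(0) = a_0 = -4
y_1 = S_1(0) = a_1 = -2
y_2 = S_2(0) = a_2 = 3
y_3 = S_3(0) = a_3 = -2
y_4 = S_3(3) = -3
t_q=17/4 is in segment 2 (τ=1/4); S_2(τ)=1975/1024

y_0=-4 y_1=-2 y_2=3 y_3=-2 y_4=-3
S(17/4) = 1975/1024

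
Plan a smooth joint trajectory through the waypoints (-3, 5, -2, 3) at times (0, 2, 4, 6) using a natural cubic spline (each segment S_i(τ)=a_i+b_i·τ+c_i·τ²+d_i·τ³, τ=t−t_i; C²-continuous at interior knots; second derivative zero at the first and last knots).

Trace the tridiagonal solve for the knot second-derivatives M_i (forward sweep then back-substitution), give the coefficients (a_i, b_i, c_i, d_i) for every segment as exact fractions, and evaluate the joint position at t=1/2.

Δ: Δ0=4, Δ1=-7/2, Δ2=5/2
row 1: diag=8, rhs=-45; c'=1/4, d'=-45/8
row 2: denom=8−2·1/4=15/2; d'=(36−2·-45/8)/(15/2)=63/10
back: M2=63/10
back: M1=-45/8−1/4·63/10=-36/5
M: M0=0, M1=-36/5, M2=63/10, M3=0
seg 0: a=-3, c=M0/2=0, d=(M1−M0)/(6·2)=-3/5, b=Δ0−h0·(2M0+M1)/6=32/5
seg 1: a=5, c=M1/2=-18/5, d=(M2−M1)/(6·2)=9/8, b=Δ1−h1·(2M1+M2)/6=-4/5
seg 2: a=-2, c=M2/2=63/20, d=(M3−M2)/(6·2)=-21/40, b=Δ2−h2·(2M2+M3)/6=-17/10
t_q=1/2 → seg 0, τ=1/2; S=-3+32/5·τ+0·τ²+-3/5·τ³=1/8

  seg 0: a=-3 b=32/5 c=0 d=-3/5
  seg 1: a=5 b=-4/5 c=-18/5 d=9/8
  seg 2: a=-2 b=-17/10 c=63/20 d=-21/40
S(1/2) = 1/8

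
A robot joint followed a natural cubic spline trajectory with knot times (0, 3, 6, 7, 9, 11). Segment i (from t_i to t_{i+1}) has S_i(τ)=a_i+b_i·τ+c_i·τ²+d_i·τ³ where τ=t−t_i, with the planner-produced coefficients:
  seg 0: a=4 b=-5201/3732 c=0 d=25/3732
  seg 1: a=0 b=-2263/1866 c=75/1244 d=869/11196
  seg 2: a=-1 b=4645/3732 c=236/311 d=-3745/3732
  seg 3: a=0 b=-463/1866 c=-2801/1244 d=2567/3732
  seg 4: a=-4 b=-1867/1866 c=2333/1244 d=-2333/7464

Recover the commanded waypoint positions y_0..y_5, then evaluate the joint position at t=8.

y_0 = S_0(0) = a_0 = 4
y_1 = S_1(0) = a_1 = 0
y_2 = S_2(0) = a_2 = -1
y_3 = S_3(0) = a_3 = 0
y_4 = S_4(0) = a_4 = -4
y_5 = S_4(2) = -1
t_q=8 is in segment 3 (τ=1); S_3(τ)=-1127/622

y_0=4 y_1=0 y_2=-1 y_3=0 y_4=-4 y_5=-1
S(8) = -1127/622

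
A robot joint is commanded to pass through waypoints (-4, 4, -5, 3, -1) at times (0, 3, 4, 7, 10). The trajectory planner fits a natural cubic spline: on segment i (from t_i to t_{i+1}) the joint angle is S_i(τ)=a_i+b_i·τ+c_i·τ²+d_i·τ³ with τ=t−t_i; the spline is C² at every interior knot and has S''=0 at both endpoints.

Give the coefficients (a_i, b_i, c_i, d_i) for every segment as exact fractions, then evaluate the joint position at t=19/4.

Δ: Δ0=8/3, Δ1=-9, Δ2=8/3, Δ3=-4/3
row 1: diag=8, rhs=-70; c'=1/8, d'=-35/4
row 2: denom=8−1·1/8=63/8; d'=(70−1·-35/4)/(63/8)=10
row 3: denom=12−3·8/21=76/7; d'=(-24−3·10)/(76/7)=-189/38
back: M3=-189/38
back: M2=10−8/21·-189/38=226/19
back: M1=-35/4−1/8·226/19=-389/38
M: M0=0, M1=-389/38, M2=226/19, M3=-189/38, M4=0
seg 0: a=-4, c=M0/2=0, d=(M1−M0)/(6·3)=-389/684, b=Δ0−h0·(2M0+M1)/6=1775/228
seg 1: a=4, c=M1/2=-389/76, d=(M2−M1)/(6·1)=841/228, b=Δ1−h1·(2M1+M2)/6=-863/114
seg 2: a=-5, c=M2/2=113/19, d=(M3−M2)/(6·3)=-641/684, b=Δ2−h2·(2M2+M3)/6=-1537/228
seg 3: a=3, c=M3/2=-189/76, d=(M4−M3)/(6·3)=21/76, b=Δ3−h3·(2M3+M4)/6=415/114
t_q=19/4 → seg 2, τ=3/4; S=-5+-1537/228·τ+113/19·τ²+-641/684·τ³=-34563/4864

  seg 0: a=-4 b=1775/228 c=0 d=-389/684
  seg 1: a=4 b=-863/114 c=-389/76 d=841/228
  seg 2: a=-5 b=-1537/228 c=113/19 d=-641/684
  seg 3: a=3 b=415/114 c=-189/76 d=21/76
S(19/4) = -34563/4864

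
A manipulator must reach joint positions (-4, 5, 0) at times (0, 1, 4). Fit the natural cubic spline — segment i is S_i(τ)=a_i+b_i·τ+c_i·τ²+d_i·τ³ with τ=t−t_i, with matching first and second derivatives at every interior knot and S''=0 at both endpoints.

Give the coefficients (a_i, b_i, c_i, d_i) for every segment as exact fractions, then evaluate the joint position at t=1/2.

Δ: Δ0=9, Δ1=-5/3
row 1: diag=8, rhs=-64; c'=3/8, d'=-8
back: M1=-8
M: M0=0, M1=-8, M2=0
seg 0: a=-4, c=M0/2=0, d=(M1−M0)/(6·1)=-4/3, b=Δ0−h0·(2M0+M1)/6=31/3
seg 1: a=5, c=M1/2=-4, d=(M2−M1)/(6·3)=4/9, b=Δ1−h1·(2M1+M2)/6=19/3
t_q=1/2 → seg 0, τ=1/2; S=-4+31/3·τ+0·τ²+-4/3·τ³=1

  seg 0: a=-4 b=31/3 c=0 d=-4/3
  seg 1: a=5 b=19/3 c=-4 d=4/9
S(1/2) = 1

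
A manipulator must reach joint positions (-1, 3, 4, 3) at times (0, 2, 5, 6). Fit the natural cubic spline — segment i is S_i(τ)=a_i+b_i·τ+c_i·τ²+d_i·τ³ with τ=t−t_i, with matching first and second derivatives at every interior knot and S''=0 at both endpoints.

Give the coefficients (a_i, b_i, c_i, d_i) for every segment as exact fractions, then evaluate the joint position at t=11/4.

  seg 0: a=-1 b=482/213 c=0 d=-14/213
  seg 1: a=3 b=314/213 c=-28/71 d=1/213
  seg 2: a=4 b=-163/213 c=-25/71 d=25/213
S(11/4) = 17657/4544

Δ: Δ0=2, Δ1=1/3, Δ2=-1
row 1: diag=10, rhs=-10; c'=3/10, d'=-1
row 2: denom=8−3·3/10=71/10; d'=(-8−3·-1)/(71/10)=-50/71
back: M2=-50/71
back: M1=-1−3/10·-50/71=-56/71
M: M0=0, M1=-56/71, M2=-50/71, M3=0
seg 0: a=-1, c=M0/2=0, d=(M1−M0)/(6·2)=-14/213, b=Δ0−h0·(2M0+M1)/6=482/213
seg 1: a=3, c=M1/2=-28/71, d=(M2−M1)/(6·3)=1/213, b=Δ1−h1·(2M1+M2)/6=314/213
seg 2: a=4, c=M2/2=-25/71, d=(M3−M2)/(6·1)=25/213, b=Δ2−h2·(2M2+M3)/6=-163/213
t_q=11/4 → seg 1, τ=3/4; S=3+314/213·τ+-28/71·τ²+1/213·τ³=17657/4544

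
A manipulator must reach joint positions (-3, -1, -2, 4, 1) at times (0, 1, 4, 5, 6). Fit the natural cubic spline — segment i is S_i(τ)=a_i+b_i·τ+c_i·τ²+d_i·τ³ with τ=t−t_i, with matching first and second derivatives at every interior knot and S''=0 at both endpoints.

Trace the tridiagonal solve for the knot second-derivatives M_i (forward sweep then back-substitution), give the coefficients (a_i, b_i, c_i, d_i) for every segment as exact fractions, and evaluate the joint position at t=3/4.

  seg 0: a=-3 b=899/318 c=0 d=-263/318
  seg 1: a=-1 b=55/159 c=-263/106 d=239/318
  seg 2: a=-2 b=1829/318 c=227/53 d=-1283/318
  seg 3: a=4 b=352/159 c=-829/106 d=829/318
S(3/4) = -8335/6784

Δ: Δ0=2, Δ1=-1/3, Δ2=6, Δ3=-3
row 1: diag=8, rhs=-14; c'=3/8, d'=-7/4
row 2: denom=8−3·3/8=55/8; d'=(38−3·-7/4)/(55/8)=346/55
row 3: denom=4−1·8/55=212/55; d'=(-54−1·346/55)/(212/55)=-829/53
back: M3=-829/53
back: M2=346/55−8/55·-829/53=454/53
back: M1=-7/4−3/8·454/53=-263/53
M: M0=0, M1=-263/53, M2=454/53, M3=-829/53, M4=0
seg 0: a=-3, c=M0/2=0, d=(M1−M0)/(6·1)=-263/318, b=Δ0−h0·(2M0+M1)/6=899/318
seg 1: a=-1, c=M1/2=-263/106, d=(M2−M1)/(6·3)=239/318, b=Δ1−h1·(2M1+M2)/6=55/159
seg 2: a=-2, c=M2/2=227/53, d=(M3−M2)/(6·1)=-1283/318, b=Δ2−h2·(2M2+M3)/6=1829/318
seg 3: a=4, c=M3/2=-829/106, d=(M4−M3)/(6·1)=829/318, b=Δ3−h3·(2M3+M4)/6=352/159
t_q=3/4 → seg 0, τ=3/4; S=-3+899/318·τ+0·τ²+-263/318·τ³=-8335/6784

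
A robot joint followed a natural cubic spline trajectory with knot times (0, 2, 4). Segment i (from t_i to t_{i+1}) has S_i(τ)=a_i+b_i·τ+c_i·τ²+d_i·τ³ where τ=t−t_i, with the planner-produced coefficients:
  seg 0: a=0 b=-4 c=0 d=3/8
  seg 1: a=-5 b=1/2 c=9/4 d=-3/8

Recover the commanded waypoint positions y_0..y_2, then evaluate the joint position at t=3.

y_0 = S_0(0) = a_0 = 0
y_1 = S_1(0) = a_1 = -5
y_2 = S_1(2) = 2
t_q=3 is in segment 1 (τ=1); S_1(τ)=-21/8

y_0=0 y_1=-5 y_2=2
S(3) = -21/8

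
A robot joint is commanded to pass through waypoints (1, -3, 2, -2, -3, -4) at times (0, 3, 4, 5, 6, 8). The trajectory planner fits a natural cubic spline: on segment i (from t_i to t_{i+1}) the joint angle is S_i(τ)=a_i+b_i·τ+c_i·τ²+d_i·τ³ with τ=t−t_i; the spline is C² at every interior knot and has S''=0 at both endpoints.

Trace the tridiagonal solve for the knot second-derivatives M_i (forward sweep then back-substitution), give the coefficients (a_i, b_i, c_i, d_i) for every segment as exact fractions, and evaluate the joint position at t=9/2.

  seg 0: a=1 b=-3833/798 c=0 d=923/2394
  seg 1: a=-3 b=2237/399 c=923/266 d=-3253/798
  seg 2: a=2 b=253/798 c=-1165/133 d=3545/798
  seg 3: a=-2 b=-1546/399 c=1215/266 d=-193/114
  seg 4: a=-3 b=145/798 c=-68/133 d=34/399
S(9/2) = 1115/2128

Δ: Δ0=-4/3, Δ1=5, Δ2=-4, Δ3=-1, Δ4=-1/2
row 1: diag=8, rhs=38; c'=1/8, d'=19/4
row 2: denom=4−1·1/8=31/8; d'=(-54−1·19/4)/(31/8)=-470/31
row 3: denom=4−1·8/31=116/31; d'=(18−1·-470/31)/(116/31)=257/29
row 4: denom=6−1·31/116=665/116; d'=(3−1·257/29)/(665/116)=-136/133
back: M4=-136/133
back: M3=257/29−31/116·-136/133=1215/133
back: M2=-470/31−8/31·1215/133=-2330/133
back: M1=19/4−1/8·-2330/133=923/133
M: M0=0, M1=923/133, M2=-2330/133, M3=1215/133, M4=-136/133, M5=0
seg 0: a=1, c=M0/2=0, d=(M1−M0)/(6·3)=923/2394, b=Δ0−h0·(2M0+M1)/6=-3833/798
seg 1: a=-3, c=M1/2=923/266, d=(M2−M1)/(6·1)=-3253/798, b=Δ1−h1·(2M1+M2)/6=2237/399
seg 2: a=2, c=M2/2=-1165/133, d=(M3−M2)/(6·1)=3545/798, b=Δ2−h2·(2M2+M3)/6=253/798
seg 3: a=-2, c=M3/2=1215/266, d=(M4−M3)/(6·1)=-193/114, b=Δ3−h3·(2M3+M4)/6=-1546/399
seg 4: a=-3, c=M4/2=-68/133, d=(M5−M4)/(6·2)=34/399, b=Δ4−h4·(2M4+M5)/6=145/798
t_q=9/2 → seg 2, τ=1/2; S=2+253/798·τ+-1165/133·τ²+3545/798·τ³=1115/2128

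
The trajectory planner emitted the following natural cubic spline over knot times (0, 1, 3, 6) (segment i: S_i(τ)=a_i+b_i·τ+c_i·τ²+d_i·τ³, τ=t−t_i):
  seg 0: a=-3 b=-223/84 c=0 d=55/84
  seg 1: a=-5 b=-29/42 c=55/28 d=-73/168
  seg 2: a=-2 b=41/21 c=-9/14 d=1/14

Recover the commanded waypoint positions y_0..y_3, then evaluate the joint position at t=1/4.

y_0=-3 y_1=-5 y_2=-2 y_3=0
S(1/4) = -6547/1792

y_0 = S_0(0) = a_0 = -3
y_1 = S_1(0) = a_1 = -5
y_2 = S_2(0) = a_2 = -2
y_3 = S_2(3) = 0
t_q=1/4 is in segment 0 (τ=1/4); S_0(τ)=-6547/1792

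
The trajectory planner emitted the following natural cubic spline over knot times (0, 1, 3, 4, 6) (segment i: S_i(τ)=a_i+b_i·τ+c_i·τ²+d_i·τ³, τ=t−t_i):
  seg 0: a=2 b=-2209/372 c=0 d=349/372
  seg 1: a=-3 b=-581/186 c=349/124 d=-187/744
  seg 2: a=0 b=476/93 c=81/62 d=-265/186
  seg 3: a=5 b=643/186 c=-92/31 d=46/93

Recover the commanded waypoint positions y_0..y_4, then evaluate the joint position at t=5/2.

y_0=2 y_1=-3 y_2=0 y_3=5 y_4=4
S(5/2) = -4367/1984

y_0 = S_0(0) = a_0 = 2
y_1 = S_1(0) = a_1 = -3
y_2 = S_2(0) = a_2 = 0
y_3 = S_3(0) = a_3 = 5
y_4 = S_3(2) = 4
t_q=5/2 is in segment 1 (τ=3/2); S_1(τ)=-4367/1984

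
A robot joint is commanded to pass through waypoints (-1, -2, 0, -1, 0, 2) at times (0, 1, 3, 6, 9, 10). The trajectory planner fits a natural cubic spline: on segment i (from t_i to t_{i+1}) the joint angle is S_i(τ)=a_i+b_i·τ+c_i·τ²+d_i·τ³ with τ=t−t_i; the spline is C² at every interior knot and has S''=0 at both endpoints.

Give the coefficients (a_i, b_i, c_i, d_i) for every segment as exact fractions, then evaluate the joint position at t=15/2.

Δ: Δ0=-1, Δ1=1, Δ2=-1/3, Δ3=1/3, Δ4=2
row 1: diag=6, rhs=12; c'=1/3, d'=2
row 2: denom=10−2·1/3=28/3; d'=(-8−2·2)/(28/3)=-9/7
row 3: denom=12−3·9/28=309/28; d'=(4−3·-9/7)/(309/28)=220/309
row 4: denom=8−3·28/103=740/103; d'=(10−3·220/309)/(740/103)=81/74
back: M4=81/74
back: M3=220/309−28/103·81/74=46/111
back: M2=-9/7−9/28·46/111=-105/74
back: M1=2−1/3·-105/74=183/74
M: M0=0, M1=183/74, M2=-105/74, M3=46/111, M4=81/74, M5=0
seg 0: a=-1, c=M0/2=0, d=(M1−M0)/(6·1)=61/148, b=Δ0−h0·(2M0+M1)/6=-209/148
seg 1: a=-2, c=M1/2=183/148, d=(M2−M1)/(6·2)=-12/37, b=Δ1−h1·(2M1+M2)/6=-13/74
seg 2: a=0, c=M2/2=-105/148, d=(M3−M2)/(6·3)=11/108, b=Δ2−h2·(2M2+M3)/6=65/74
seg 3: a=-1, c=M3/2=23/111, d=(M4−M3)/(6·3)=151/3996, b=Δ3−h3·(2M3+M4)/6=-93/148
seg 4: a=0, c=M4/2=81/148, d=(M5−M4)/(6·1)=-27/148, b=Δ4−h4·(2M4+M5)/6=121/74
t_q=15/2 → seg 3, τ=3/2; S=-1+-93/148·τ+23/111·τ²+151/3996·τ³=-1597/1184

  seg 0: a=-1 b=-209/148 c=0 d=61/148
  seg 1: a=-2 b=-13/74 c=183/148 d=-12/37
  seg 2: a=0 b=65/74 c=-105/148 d=11/108
  seg 3: a=-1 b=-93/148 c=23/111 d=151/3996
  seg 4: a=0 b=121/74 c=81/148 d=-27/148
S(15/2) = -1597/1184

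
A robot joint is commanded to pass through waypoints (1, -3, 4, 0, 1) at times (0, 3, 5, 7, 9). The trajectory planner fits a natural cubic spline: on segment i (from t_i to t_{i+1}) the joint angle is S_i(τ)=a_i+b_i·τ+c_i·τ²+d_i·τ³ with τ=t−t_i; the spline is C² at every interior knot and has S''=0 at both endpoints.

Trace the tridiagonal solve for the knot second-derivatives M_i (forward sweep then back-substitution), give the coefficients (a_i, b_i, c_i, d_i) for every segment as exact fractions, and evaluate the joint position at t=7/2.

Δ: Δ0=-4/3, Δ1=7/2, Δ2=-2, Δ3=1/2
row 1: diag=10, rhs=29; c'=1/5, d'=29/10
row 2: denom=8−2·1/5=38/5; d'=(-33−2·29/10)/(38/5)=-97/19
row 3: denom=8−2·5/19=142/19; d'=(15−2·-97/19)/(142/19)=479/142
back: M3=479/142
back: M2=-97/19−5/19·479/142=-851/142
back: M1=29/10−1/5·-851/142=291/71
M: M0=0, M1=291/71, M2=-851/142, M3=479/142, M4=0
seg 0: a=1, c=M0/2=0, d=(M1−M0)/(6·3)=97/426, b=Δ0−h0·(2M0+M1)/6=-1441/426
seg 1: a=-3, c=M1/2=291/142, d=(M2−M1)/(6·2)=-1433/1704, b=Δ1−h1·(2M1+M2)/6=589/213
seg 2: a=4, c=M2/2=-851/284, d=(M3−M2)/(6·2)=665/852, b=Δ2−h2·(2M2+M3)/6=371/426
seg 3: a=0, c=M3/2=479/284, d=(M4−M3)/(6·2)=-479/1704, b=Δ3−h3·(2M3+M4)/6=-745/426
t_q=7/2 → seg 1, τ=1/2; S=-3+589/213·τ+291/142·τ²+-1433/1704·τ³=-5499/4544

  seg 0: a=1 b=-1441/426 c=0 d=97/426
  seg 1: a=-3 b=589/213 c=291/142 d=-1433/1704
  seg 2: a=4 b=371/426 c=-851/284 d=665/852
  seg 3: a=0 b=-745/426 c=479/284 d=-479/1704
S(7/2) = -5499/4544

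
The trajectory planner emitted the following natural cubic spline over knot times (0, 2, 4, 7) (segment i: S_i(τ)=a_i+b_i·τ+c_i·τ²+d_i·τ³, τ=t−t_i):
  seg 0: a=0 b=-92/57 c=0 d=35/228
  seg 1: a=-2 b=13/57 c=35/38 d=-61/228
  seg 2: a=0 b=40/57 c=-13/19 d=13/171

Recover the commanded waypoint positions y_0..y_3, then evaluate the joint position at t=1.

y_0 = S_0(0) = a_0 = 0
y_1 = S_1(0) = a_1 = -2
y_2 = S_2(0) = a_2 = 0
y_3 = S_2(3) = -2
t_q=1 is in segment 0 (τ=1); S_0(τ)=-111/76

y_0=0 y_1=-2 y_2=0 y_3=-2
S(1) = -111/76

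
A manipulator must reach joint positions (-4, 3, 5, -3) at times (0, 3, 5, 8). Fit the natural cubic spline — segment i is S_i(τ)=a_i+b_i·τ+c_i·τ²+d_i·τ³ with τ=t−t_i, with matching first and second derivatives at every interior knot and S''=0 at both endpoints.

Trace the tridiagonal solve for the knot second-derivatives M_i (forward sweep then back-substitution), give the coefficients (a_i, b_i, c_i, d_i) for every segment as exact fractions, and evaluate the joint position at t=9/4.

  seg 0: a=-4 b=121/48 c=0 d=-1/48
  seg 1: a=3 b=47/24 c=-3/16 d=-7/48
  seg 2: a=5 b=-13/24 c=-17/16 d=17/144
S(9/4) = 1469/1024

Δ: Δ0=7/3, Δ1=1, Δ2=-8/3
row 1: diag=10, rhs=-8; c'=1/5, d'=-4/5
row 2: denom=10−2·1/5=48/5; d'=(-22−2·-4/5)/(48/5)=-17/8
back: M2=-17/8
back: M1=-4/5−1/5·-17/8=-3/8
M: M0=0, M1=-3/8, M2=-17/8, M3=0
seg 0: a=-4, c=M0/2=0, d=(M1−M0)/(6·3)=-1/48, b=Δ0−h0·(2M0+M1)/6=121/48
seg 1: a=3, c=M1/2=-3/16, d=(M2−M1)/(6·2)=-7/48, b=Δ1−h1·(2M1+M2)/6=47/24
seg 2: a=5, c=M2/2=-17/16, d=(M3−M2)/(6·3)=17/144, b=Δ2−h2·(2M2+M3)/6=-13/24
t_q=9/4 → seg 0, τ=9/4; S=-4+121/48·τ+0·τ²+-1/48·τ³=1469/1024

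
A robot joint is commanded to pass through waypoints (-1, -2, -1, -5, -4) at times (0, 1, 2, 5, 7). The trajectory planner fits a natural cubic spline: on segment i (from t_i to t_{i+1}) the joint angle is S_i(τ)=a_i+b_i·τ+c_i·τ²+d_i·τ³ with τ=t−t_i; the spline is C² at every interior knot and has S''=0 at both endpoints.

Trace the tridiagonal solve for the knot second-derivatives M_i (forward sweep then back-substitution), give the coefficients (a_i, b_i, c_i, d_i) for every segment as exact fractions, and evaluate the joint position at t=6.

Δ: Δ0=-1, Δ1=1, Δ2=-4/3, Δ3=1/2
row 1: diag=4, rhs=12; c'=1/4, d'=3
row 2: denom=8−1·1/4=31/4; d'=(-14−1·3)/(31/4)=-68/31
row 3: denom=10−3·12/31=274/31; d'=(11−3·-68/31)/(274/31)=545/274
back: M3=545/274
back: M2=-68/31−12/31·545/274=-406/137
back: M1=3−1/4·-406/137=1025/274
M: M0=0, M1=1025/274, M2=-406/137, M3=545/274, M4=0
seg 0: a=-1, c=M0/2=0, d=(M1−M0)/(6·1)=1025/1644, b=Δ0−h0·(2M0+M1)/6=-2669/1644
seg 1: a=-2, c=M1/2=1025/548, d=(M2−M1)/(6·1)=-1837/1644, b=Δ1−h1·(2M1+M2)/6=203/822
seg 2: a=-1, c=M2/2=-203/137, d=(M3−M2)/(6·3)=1357/4932, b=Δ2−h2·(2M2+M3)/6=1045/1644
seg 3: a=-5, c=M3/2=545/548, d=(M4−M3)/(6·2)=-545/3288, b=Δ3−h3·(2M3+M4)/6=-679/822
t_q=6 → seg 3, τ=1; S=-5+-679/822·τ+545/548·τ²+-545/3288·τ³=-5477/1096

  seg 0: a=-1 b=-2669/1644 c=0 d=1025/1644
  seg 1: a=-2 b=203/822 c=1025/548 d=-1837/1644
  seg 2: a=-1 b=1045/1644 c=-203/137 d=1357/4932
  seg 3: a=-5 b=-679/822 c=545/548 d=-545/3288
S(6) = -5477/1096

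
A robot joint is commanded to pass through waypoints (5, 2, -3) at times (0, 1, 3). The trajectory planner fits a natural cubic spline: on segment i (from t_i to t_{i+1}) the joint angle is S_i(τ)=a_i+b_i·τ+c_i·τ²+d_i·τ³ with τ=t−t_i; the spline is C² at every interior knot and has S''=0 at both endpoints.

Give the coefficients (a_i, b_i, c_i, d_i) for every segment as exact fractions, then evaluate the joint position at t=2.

Δ: Δ0=-3, Δ1=-5/2
row 1: diag=6, rhs=3; c'=1/3, d'=1/2
back: M1=1/2
M: M0=0, M1=1/2, M2=0
seg 0: a=5, c=M0/2=0, d=(M1−M0)/(6·1)=1/12, b=Δ0−h0·(2M0+M1)/6=-37/12
seg 1: a=2, c=M1/2=1/4, d=(M2−M1)/(6·2)=-1/24, b=Δ1−h1·(2M1+M2)/6=-17/6
t_q=2 → seg 1, τ=1; S=2+-17/6·τ+1/4·τ²+-1/24·τ³=-5/8

  seg 0: a=5 b=-37/12 c=0 d=1/12
  seg 1: a=2 b=-17/6 c=1/4 d=-1/24
S(2) = -5/8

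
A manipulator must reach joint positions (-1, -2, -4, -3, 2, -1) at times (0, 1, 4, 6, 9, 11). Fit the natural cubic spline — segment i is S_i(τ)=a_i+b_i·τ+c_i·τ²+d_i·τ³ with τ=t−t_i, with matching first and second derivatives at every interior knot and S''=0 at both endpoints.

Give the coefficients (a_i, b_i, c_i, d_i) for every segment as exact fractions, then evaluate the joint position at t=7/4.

Δ: Δ0=-1, Δ1=-2/3, Δ2=1/2, Δ3=5/3, Δ4=-3/2
row 1: diag=8, rhs=2; c'=3/8, d'=1/4
row 2: denom=10−3·3/8=71/8; d'=(7−3·1/4)/(71/8)=50/71
row 3: denom=10−2·16/71=678/71; d'=(7−2·50/71)/(678/71)=397/678
row 4: denom=10−3·71/226=2047/226; d'=(-19−3·397/678)/(2047/226)=-4691/2047
back: M4=-4691/2047
back: M3=397/678−71/226·-4691/2047=8017/6141
back: M2=50/71−16/71·8017/6141=2518/6141
back: M1=1/4−3/8·2518/6141=197/2047
M: M0=0, M1=197/2047, M2=2518/6141, M3=8017/6141, M4=-4691/2047, M5=0
seg 0: a=-1, c=M0/2=0, d=(M1−M0)/(6·1)=197/12282, b=Δ0−h0·(2M0+M1)/6=-12479/12282
seg 1: a=-2, c=M1/2=197/4094, d=(M2−M1)/(6·3)=1927/110538, b=Δ1−h1·(2M1+M2)/6=-5944/6141
seg 2: a=-4, c=M2/2=1259/6141, d=(M3−M2)/(6·2)=611/8188, b=Δ2−h2·(2M2+M3)/6=-2561/12282
seg 3: a=-3, c=M3/2=8017/12282, d=(M4−M3)/(6·3)=-11045/55269, b=Δ3−h3·(2M3+M4)/6=18509/12282
seg 4: a=2, c=M4/2=-4691/4094, d=(M5−M4)/(6·2)=4691/24564, b=Δ4−h4·(2M4+M5)/6=341/12282
t_q=7/4 → seg 1, τ=3/4; S=-2+-5944/6141·τ+197/4094·τ²+1927/110538·τ³=-705221/262016

  seg 0: a=-1 b=-12479/12282 c=0 d=197/12282
  seg 1: a=-2 b=-5944/6141 c=197/4094 d=1927/110538
  seg 2: a=-4 b=-2561/12282 c=1259/6141 d=611/8188
  seg 3: a=-3 b=18509/12282 c=8017/12282 d=-11045/55269
  seg 4: a=2 b=341/12282 c=-4691/4094 d=4691/24564
S(7/4) = -705221/262016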